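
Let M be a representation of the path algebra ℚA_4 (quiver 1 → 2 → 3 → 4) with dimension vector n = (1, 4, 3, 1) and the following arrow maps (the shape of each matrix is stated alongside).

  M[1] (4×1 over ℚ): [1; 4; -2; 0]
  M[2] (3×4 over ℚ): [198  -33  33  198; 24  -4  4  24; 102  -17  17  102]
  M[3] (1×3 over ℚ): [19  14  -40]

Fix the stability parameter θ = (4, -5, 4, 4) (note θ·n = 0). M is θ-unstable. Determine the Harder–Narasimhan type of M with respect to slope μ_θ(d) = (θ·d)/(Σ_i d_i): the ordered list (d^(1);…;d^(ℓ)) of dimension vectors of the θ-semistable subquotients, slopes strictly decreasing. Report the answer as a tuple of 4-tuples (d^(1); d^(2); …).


Barcode: M ≅ I[1,2], I[2,2]^2, I[2,4], I[3,3]^2. HN layers by μ_θ (3 steps, strictly decreasing):
  μ^(1)=4; μ^(2)=-1/2; μ^(3)=-5

((0, 0, 3, 1); (1, 1, 0, 0); (0, 3, 0, 0))


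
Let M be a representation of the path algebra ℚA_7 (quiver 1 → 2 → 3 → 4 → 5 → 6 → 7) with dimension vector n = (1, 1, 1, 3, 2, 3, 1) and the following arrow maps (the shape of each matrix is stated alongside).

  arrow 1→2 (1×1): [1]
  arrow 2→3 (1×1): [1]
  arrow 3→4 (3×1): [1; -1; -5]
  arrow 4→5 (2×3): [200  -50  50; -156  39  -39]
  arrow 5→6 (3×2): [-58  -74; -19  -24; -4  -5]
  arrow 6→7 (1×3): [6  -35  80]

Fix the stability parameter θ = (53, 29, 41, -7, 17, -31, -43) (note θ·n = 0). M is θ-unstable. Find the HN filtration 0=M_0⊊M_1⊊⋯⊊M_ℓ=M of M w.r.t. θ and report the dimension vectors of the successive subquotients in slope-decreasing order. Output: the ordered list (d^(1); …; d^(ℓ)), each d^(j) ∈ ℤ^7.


Interval decomposition of M: I[1,4], I[4,4], I[4,7], I[5,6], I[6,6].
HN type (ℓ=4): μ^(1)=29; μ^(2)=-7; μ^(3)=-16; μ^(4)=-31

((1, 1, 1, 1, 0, 0, 0); (0, 0, 0, 1, 1, 1, 0); (0, 0, 0, 1, 1, 1, 1); (0, 0, 0, 0, 0, 1, 0))


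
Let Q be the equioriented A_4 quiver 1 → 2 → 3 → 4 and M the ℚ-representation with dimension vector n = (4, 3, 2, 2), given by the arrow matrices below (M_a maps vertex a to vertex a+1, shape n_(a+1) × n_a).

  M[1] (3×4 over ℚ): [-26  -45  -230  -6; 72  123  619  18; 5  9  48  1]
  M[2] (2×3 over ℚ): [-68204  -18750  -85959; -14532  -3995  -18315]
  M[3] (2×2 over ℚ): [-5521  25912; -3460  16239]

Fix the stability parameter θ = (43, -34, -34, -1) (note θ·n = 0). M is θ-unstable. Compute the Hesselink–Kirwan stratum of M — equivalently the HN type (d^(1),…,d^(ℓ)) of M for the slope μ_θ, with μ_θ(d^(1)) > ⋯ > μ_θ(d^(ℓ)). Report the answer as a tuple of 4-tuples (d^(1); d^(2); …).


Barcode: M ≅ I[1,1], I[1,2], I[1,4]^2. HN layers by μ_θ (4 steps, strictly decreasing):
  μ^(1)=43; μ^(2)=9/2; μ^(3)=-1; μ^(4)=-25/3

((1, 0, 0, 0); (1, 1, 0, 0); (0, 0, 0, 2); (2, 2, 2, 0))


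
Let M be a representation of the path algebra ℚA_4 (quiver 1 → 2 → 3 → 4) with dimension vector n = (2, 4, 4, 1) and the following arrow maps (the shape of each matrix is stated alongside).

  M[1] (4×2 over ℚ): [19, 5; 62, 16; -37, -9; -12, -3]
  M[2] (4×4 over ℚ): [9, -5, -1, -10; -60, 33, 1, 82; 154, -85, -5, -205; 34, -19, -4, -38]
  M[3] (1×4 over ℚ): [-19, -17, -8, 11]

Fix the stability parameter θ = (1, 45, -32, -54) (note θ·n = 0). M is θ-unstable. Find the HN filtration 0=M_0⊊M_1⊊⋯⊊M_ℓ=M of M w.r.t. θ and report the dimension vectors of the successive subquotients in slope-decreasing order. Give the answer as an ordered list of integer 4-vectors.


Via rank(M_{q-1}∘⋯∘M_p): M ≅ I[1,3], I[1,4], I[2,3]^2.
μ_θ-semistable layers: μ^(1)=13/2; μ^(2)=1; μ^(3)=-10

((0, 3, 3, 0); (1, 0, 0, 0); (1, 1, 1, 1))


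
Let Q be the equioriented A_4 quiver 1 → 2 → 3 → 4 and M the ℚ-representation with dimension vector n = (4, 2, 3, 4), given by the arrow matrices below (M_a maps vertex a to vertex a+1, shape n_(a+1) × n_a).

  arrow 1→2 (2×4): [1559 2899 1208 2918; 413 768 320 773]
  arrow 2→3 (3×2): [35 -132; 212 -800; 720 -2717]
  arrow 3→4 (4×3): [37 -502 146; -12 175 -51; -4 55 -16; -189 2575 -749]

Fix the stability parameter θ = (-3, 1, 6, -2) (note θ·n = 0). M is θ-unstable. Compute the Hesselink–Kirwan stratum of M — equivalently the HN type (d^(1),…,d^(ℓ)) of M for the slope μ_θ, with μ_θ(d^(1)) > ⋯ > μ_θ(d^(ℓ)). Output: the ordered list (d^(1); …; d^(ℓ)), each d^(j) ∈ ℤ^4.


Barcode: M ≅ I[1,1]^2, I[1,4]^2, I[3,4], I[4,4]. HN layers by μ_θ (4 steps, strictly decreasing):
  μ^(1)=2; μ^(2)=1; μ^(3)=-2; μ^(4)=-3

((0, 0, 3, 3); (0, 2, 0, 0); (0, 0, 0, 1); (4, 0, 0, 0))


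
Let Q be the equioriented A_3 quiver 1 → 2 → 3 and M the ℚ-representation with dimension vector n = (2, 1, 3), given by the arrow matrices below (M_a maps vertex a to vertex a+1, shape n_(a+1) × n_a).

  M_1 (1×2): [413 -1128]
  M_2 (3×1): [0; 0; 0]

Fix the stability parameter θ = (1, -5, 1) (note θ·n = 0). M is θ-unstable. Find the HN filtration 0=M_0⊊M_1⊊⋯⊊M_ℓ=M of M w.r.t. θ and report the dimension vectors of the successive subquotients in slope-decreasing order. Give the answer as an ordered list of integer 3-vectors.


Interval decomposition of M: I[1,1], I[1,2], I[3,3]^3.
HN type (ℓ=2): μ^(1)=1; μ^(2)=-2

((1, 0, 3); (1, 1, 0))


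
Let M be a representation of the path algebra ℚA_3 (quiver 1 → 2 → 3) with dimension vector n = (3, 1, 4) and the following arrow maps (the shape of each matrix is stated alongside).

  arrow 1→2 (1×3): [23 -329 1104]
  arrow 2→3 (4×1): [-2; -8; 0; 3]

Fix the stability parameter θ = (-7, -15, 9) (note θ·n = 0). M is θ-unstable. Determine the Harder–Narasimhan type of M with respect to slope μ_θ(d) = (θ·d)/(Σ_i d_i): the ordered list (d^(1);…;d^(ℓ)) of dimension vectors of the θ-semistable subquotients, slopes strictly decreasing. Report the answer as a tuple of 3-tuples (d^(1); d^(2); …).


Via rank(M_{q-1}∘⋯∘M_p): M ≅ I[1,1]^2, I[1,3], I[3,3]^3.
μ_θ-semistable layers: μ^(1)=9; μ^(2)=-7; μ^(3)=-11

((0, 0, 4); (2, 0, 0); (1, 1, 0))


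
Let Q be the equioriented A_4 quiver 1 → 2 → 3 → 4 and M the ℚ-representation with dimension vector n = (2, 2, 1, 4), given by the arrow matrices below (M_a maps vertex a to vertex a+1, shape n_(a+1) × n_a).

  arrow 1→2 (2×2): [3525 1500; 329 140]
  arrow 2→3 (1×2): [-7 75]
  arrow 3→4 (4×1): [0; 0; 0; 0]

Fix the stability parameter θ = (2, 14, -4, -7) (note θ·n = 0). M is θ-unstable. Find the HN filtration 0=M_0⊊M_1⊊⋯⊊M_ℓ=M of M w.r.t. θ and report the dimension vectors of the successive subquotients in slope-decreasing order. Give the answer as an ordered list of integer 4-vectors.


Interval decomposition of M: I[1,1], I[1,2], I[2,3], I[4,4]^4.
HN type (ℓ=4): μ^(1)=14; μ^(2)=5; μ^(3)=2; μ^(4)=-7

((0, 1, 0, 0); (0, 1, 1, 0); (2, 0, 0, 0); (0, 0, 0, 4))


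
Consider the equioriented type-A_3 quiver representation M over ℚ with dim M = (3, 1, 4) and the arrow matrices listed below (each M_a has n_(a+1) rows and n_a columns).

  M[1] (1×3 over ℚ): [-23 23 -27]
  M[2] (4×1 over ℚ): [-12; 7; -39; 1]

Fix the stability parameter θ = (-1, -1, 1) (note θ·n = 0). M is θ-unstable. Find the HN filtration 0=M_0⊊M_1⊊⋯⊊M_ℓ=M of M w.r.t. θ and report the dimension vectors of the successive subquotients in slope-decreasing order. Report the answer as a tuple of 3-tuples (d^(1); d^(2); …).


Barcode: M ≅ I[1,1]^2, I[1,3], I[3,3]^3. HN layers by μ_θ (2 steps, strictly decreasing):
  μ^(1)=1; μ^(2)=-1

((0, 0, 4); (3, 1, 0))


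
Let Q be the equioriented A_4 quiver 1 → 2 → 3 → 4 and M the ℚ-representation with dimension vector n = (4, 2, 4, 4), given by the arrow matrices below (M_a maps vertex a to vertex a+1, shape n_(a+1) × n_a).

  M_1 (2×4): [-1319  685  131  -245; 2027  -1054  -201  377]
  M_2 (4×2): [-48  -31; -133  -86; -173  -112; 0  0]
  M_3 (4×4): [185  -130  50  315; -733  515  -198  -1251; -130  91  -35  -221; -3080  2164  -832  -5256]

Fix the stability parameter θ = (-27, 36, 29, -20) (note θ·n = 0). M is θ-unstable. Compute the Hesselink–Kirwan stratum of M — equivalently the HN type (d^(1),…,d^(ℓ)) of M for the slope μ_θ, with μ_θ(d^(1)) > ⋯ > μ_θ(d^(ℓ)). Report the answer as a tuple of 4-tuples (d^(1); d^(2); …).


Via rank(M_{q-1}∘⋯∘M_p): M ≅ I[1,1]^2, I[1,4]^2, I[3,3], I[3,4], I[4,4].
μ_θ-semistable layers: μ^(1)=29; μ^(2)=15; μ^(3)=9/2; μ^(4)=-20; μ^(5)=-27

((0, 0, 1, 0); (0, 2, 2, 2); (0, 0, 1, 1); (0, 0, 0, 1); (4, 0, 0, 0))


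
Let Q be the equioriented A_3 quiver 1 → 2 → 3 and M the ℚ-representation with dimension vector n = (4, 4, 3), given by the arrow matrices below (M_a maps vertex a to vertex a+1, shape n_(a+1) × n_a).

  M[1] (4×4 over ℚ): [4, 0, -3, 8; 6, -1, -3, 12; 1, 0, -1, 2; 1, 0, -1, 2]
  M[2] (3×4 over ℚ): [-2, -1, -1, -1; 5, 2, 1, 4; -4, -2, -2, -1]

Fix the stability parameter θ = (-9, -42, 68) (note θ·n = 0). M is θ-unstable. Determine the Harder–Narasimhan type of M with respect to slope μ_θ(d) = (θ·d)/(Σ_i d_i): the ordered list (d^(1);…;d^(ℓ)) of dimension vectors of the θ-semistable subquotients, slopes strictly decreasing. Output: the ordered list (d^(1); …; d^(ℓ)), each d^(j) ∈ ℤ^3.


Barcode: M ≅ I[1,1], I[1,3]^3, I[2,2]. HN layers by μ_θ (4 steps, strictly decreasing):
  μ^(1)=68; μ^(2)=-9; μ^(3)=-51/2; μ^(4)=-42

((0, 0, 3); (1, 0, 0); (3, 3, 0); (0, 1, 0))


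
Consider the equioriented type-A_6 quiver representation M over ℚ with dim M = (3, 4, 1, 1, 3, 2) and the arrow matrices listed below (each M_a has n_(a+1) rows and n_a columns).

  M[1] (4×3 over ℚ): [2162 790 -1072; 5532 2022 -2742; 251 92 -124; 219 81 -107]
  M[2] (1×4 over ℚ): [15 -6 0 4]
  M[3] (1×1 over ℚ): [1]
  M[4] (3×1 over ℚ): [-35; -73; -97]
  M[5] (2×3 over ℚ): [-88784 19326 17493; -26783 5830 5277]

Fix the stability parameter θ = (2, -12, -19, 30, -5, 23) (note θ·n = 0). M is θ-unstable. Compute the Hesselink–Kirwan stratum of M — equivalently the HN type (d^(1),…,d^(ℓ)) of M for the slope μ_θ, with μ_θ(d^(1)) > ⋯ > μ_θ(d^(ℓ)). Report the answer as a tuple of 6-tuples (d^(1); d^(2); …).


Interval decomposition of M: I[1,2]^2, I[1,6], I[2,2], I[5,5], I[5,6].
HN type (ℓ=5): μ^(1)=23; μ^(2)=25/2; μ^(3)=-5; μ^(4)=-29/3; μ^(5)=-12

((0, 0, 0, 0, 0, 2); (0, 0, 0, 1, 1, 0); (2, 2, 0, 0, 2, 0); (1, 1, 1, 0, 0, 0); (0, 1, 0, 0, 0, 0))


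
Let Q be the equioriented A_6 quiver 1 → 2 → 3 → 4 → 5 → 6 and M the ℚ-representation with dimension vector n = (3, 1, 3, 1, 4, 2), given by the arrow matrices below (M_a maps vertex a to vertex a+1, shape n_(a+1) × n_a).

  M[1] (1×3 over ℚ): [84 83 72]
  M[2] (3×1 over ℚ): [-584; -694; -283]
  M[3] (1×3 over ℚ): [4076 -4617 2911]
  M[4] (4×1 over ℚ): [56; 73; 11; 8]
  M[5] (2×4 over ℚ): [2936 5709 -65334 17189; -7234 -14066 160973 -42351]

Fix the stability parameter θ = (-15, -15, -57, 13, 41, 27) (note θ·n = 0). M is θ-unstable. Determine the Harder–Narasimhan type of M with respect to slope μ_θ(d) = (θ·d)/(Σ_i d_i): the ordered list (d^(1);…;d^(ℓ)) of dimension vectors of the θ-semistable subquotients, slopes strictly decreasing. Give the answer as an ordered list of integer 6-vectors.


Via rank(M_{q-1}∘⋯∘M_p): M ≅ I[1,1]^2, I[1,6], I[3,3]^2, I[5,5]^2, I[5,6].
μ_θ-semistable layers: μ^(1)=41; μ^(2)=34; μ^(3)=13; μ^(4)=-15; μ^(5)=-29; μ^(6)=-57

((0, 0, 0, 0, 2, 0); (0, 0, 0, 0, 2, 2); (0, 0, 0, 1, 0, 0); (2, 0, 0, 0, 0, 0); (1, 1, 1, 0, 0, 0); (0, 0, 2, 0, 0, 0))


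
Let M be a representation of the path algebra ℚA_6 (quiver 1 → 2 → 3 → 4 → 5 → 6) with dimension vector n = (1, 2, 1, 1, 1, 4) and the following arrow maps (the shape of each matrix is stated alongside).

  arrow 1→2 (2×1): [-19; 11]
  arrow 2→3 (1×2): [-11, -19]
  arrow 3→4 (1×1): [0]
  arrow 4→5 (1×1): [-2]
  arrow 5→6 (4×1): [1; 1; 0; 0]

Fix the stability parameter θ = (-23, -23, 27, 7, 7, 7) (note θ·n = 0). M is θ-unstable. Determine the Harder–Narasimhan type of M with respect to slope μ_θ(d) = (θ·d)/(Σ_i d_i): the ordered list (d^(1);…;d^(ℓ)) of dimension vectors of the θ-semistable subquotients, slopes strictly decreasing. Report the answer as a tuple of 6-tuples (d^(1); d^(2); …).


Via rank(M_{q-1}∘⋯∘M_p): M ≅ I[1,2], I[2,3], I[4,6], I[6,6]^3.
μ_θ-semistable layers: μ^(1)=27; μ^(2)=7; μ^(3)=-23

((0, 0, 1, 0, 0, 0); (0, 0, 0, 1, 1, 4); (1, 2, 0, 0, 0, 0))


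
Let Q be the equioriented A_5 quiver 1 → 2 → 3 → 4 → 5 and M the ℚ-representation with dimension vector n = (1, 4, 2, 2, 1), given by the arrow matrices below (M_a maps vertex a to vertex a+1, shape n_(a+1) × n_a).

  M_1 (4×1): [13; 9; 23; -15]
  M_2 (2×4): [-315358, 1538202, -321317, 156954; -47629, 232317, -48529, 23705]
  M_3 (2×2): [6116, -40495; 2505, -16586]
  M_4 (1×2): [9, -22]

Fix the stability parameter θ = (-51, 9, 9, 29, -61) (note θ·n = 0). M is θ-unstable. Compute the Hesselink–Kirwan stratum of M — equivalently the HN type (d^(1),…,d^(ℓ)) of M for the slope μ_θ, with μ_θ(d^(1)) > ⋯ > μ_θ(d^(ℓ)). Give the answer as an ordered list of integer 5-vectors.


Interval decomposition of M: I[1,4], I[2,2]^2, I[2,5].
HN type (ℓ=4): μ^(1)=29; μ^(2)=9; μ^(3)=-7/2; μ^(4)=-51

((0, 0, 0, 1, 0); (0, 3, 1, 0, 0); (0, 1, 1, 1, 1); (1, 0, 0, 0, 0))


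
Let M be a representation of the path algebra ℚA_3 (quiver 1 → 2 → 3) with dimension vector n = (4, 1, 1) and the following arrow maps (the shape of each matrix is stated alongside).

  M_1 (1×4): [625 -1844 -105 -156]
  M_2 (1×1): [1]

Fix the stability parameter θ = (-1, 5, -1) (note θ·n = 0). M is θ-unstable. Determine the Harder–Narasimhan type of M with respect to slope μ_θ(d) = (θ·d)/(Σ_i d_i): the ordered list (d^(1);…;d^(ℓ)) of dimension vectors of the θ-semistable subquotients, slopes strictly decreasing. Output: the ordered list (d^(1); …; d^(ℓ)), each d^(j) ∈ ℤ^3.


Barcode: M ≅ I[1,1]^3, I[1,3]. HN layers by μ_θ (2 steps, strictly decreasing):
  μ^(1)=2; μ^(2)=-1

((0, 1, 1); (4, 0, 0))


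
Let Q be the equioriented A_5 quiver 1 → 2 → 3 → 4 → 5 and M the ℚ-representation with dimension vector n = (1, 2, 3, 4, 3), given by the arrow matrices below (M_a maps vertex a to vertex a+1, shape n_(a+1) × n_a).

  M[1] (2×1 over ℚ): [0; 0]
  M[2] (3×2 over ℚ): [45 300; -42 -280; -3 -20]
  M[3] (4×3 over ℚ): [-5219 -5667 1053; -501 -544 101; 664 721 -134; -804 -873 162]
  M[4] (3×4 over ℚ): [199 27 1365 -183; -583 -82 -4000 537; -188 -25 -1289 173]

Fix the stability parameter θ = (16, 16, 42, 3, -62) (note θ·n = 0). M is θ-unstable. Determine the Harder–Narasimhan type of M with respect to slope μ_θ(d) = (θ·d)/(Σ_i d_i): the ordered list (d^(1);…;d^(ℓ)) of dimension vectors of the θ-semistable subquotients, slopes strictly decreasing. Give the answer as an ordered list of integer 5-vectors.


Barcode: M ≅ I[1,1], I[2,2], I[2,3], I[3,5]^2, I[4,4], I[4,5]. HN layers by μ_θ (5 steps, strictly decreasing):
  μ^(1)=42; μ^(2)=16; μ^(3)=3; μ^(4)=-17/3; μ^(5)=-59/2

((0, 0, 1, 0, 0); (1, 2, 0, 0, 0); (0, 0, 0, 1, 0); (0, 0, 2, 2, 2); (0, 0, 0, 1, 1))


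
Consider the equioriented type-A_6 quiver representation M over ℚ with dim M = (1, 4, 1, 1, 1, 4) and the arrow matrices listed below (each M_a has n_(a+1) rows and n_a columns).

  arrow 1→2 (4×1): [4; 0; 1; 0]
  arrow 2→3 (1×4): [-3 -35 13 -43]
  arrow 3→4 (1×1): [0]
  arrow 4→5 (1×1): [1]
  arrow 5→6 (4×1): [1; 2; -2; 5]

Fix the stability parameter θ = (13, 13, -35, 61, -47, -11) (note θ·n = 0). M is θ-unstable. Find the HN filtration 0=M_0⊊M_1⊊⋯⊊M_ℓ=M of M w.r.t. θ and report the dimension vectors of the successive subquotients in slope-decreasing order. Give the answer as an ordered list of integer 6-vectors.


Interval decomposition of M: I[1,3], I[2,2]^3, I[4,6], I[6,6]^3.
HN type (ℓ=4): μ^(1)=13; μ^(2)=1; μ^(3)=-3; μ^(4)=-11

((0, 3, 0, 0, 0, 0); (0, 0, 0, 1, 1, 1); (1, 1, 1, 0, 0, 0); (0, 0, 0, 0, 0, 3))


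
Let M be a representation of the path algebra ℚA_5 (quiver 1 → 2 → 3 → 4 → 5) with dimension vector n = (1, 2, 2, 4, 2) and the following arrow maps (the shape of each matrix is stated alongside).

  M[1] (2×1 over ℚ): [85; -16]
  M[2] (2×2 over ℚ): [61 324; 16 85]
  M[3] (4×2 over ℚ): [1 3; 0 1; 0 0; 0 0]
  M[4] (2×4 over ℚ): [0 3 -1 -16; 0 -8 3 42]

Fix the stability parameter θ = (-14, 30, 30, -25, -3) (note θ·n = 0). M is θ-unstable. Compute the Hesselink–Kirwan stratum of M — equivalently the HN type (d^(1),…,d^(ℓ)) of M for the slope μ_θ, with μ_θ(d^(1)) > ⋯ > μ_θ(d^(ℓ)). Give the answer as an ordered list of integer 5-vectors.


Interval decomposition of M: I[1,4], I[2,5], I[4,4], I[4,5].
HN type (ℓ=5): μ^(1)=35/3; μ^(2)=8; μ^(3)=-3; μ^(4)=-14; μ^(5)=-25

((0, 1, 1, 1, 0); (0, 1, 1, 1, 1); (0, 0, 0, 0, 1); (1, 0, 0, 0, 0); (0, 0, 0, 2, 0))


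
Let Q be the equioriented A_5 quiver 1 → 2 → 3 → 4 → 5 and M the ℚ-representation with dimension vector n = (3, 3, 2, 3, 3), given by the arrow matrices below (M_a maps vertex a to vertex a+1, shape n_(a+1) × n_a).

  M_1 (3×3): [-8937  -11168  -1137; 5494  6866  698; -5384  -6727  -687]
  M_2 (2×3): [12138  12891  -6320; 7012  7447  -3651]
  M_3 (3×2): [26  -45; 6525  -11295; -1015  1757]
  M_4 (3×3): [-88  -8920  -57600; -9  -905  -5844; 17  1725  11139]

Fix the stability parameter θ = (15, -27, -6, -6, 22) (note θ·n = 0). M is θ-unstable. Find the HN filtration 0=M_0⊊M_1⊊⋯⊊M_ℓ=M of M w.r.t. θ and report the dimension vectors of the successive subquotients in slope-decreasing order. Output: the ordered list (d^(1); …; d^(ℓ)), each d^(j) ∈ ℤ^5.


Barcode: M ≅ I[1,2], I[1,5]^2, I[4,4], I[5,5]. HN layers by μ_θ (2 steps, strictly decreasing):
  μ^(1)=22; μ^(2)=-6

((0, 0, 0, 0, 3); (3, 3, 2, 3, 0))


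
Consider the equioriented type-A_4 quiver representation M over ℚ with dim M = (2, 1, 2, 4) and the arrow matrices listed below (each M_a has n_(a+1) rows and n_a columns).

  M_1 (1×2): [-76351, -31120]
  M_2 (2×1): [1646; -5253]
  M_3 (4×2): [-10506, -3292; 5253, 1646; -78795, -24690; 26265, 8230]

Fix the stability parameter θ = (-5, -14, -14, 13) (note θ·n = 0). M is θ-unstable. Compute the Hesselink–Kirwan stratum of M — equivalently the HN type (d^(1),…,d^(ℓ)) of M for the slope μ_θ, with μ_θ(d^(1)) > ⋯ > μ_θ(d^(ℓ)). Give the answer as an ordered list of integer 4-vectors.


Barcode: M ≅ I[1,1], I[1,3], I[3,4], I[4,4]^3. HN layers by μ_θ (4 steps, strictly decreasing):
  μ^(1)=13; μ^(2)=-5; μ^(3)=-11; μ^(4)=-14

((0, 0, 0, 4); (1, 0, 0, 0); (1, 1, 1, 0); (0, 0, 1, 0))


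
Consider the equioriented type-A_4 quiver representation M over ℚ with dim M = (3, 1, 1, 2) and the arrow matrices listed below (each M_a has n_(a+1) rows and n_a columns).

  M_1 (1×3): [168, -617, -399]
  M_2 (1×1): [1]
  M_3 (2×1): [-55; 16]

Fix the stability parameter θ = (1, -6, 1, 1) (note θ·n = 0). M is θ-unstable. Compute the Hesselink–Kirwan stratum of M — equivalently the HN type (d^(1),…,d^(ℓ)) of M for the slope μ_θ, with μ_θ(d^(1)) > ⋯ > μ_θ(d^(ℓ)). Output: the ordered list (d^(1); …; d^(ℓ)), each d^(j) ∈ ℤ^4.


Interval decomposition of M: I[1,1]^2, I[1,4], I[4,4].
HN type (ℓ=2): μ^(1)=1; μ^(2)=-5/2

((2, 0, 1, 2); (1, 1, 0, 0))


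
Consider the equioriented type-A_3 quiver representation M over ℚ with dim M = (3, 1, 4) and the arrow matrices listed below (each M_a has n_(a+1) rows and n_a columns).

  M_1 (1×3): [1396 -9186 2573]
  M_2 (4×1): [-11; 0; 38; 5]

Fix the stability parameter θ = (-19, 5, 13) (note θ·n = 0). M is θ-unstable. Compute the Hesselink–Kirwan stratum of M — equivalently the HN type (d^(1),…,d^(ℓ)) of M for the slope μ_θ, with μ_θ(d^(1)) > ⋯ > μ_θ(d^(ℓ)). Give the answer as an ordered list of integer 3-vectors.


Barcode: M ≅ I[1,1]^2, I[1,3], I[3,3]^3. HN layers by μ_θ (3 steps, strictly decreasing):
  μ^(1)=13; μ^(2)=5; μ^(3)=-19

((0, 0, 4); (0, 1, 0); (3, 0, 0))


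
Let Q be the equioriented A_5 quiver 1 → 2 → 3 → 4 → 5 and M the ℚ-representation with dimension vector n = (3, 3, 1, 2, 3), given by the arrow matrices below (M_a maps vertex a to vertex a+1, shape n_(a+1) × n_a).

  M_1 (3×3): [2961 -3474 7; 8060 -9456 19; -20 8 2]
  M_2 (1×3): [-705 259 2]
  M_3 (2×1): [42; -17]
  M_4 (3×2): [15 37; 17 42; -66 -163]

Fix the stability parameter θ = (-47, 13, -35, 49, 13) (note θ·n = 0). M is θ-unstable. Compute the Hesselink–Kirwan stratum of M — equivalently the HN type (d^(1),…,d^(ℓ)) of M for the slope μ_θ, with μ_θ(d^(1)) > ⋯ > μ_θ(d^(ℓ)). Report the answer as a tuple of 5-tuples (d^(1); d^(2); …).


Barcode: M ≅ I[1,2]^2, I[1,5], I[4,5], I[5,5]. HN layers by μ_θ (4 steps, strictly decreasing):
  μ^(1)=31; μ^(2)=13; μ^(3)=-11; μ^(4)=-47

((0, 0, 0, 2, 2); (0, 2, 0, 0, 1); (0, 1, 1, 0, 0); (3, 0, 0, 0, 0))


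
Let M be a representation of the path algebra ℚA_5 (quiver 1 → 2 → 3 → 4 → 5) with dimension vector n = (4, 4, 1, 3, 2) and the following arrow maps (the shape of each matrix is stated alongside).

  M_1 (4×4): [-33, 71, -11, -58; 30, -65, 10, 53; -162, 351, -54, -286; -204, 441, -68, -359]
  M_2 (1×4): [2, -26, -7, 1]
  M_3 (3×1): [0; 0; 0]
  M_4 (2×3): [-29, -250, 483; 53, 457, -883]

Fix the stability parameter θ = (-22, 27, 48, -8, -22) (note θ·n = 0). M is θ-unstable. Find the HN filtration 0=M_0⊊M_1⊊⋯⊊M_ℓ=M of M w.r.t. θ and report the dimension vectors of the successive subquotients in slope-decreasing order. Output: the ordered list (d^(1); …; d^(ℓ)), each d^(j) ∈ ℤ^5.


Barcode: M ≅ I[1,1], I[1,2]^2, I[1,3], I[2,2], I[4,4], I[4,5]^2. HN layers by μ_θ (5 steps, strictly decreasing):
  μ^(1)=48; μ^(2)=27; μ^(3)=-8; μ^(4)=-15; μ^(5)=-22

((0, 0, 1, 0, 0); (0, 4, 0, 0, 0); (0, 0, 0, 1, 0); (0, 0, 0, 2, 2); (4, 0, 0, 0, 0))


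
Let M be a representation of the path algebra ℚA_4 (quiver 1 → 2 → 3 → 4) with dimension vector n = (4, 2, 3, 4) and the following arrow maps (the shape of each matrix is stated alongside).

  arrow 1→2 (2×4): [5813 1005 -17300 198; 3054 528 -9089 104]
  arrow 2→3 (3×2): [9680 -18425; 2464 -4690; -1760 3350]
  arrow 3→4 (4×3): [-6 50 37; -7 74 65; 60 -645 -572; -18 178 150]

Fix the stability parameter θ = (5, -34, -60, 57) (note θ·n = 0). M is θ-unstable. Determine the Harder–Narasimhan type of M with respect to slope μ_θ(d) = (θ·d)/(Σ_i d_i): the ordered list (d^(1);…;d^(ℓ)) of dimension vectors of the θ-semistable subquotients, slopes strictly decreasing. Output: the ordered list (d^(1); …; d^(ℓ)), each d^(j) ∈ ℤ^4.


Barcode: M ≅ I[1,1]^2, I[1,2], I[1,4], I[3,4]^2, I[4,4]. HN layers by μ_θ (5 steps, strictly decreasing):
  μ^(1)=57; μ^(2)=5; μ^(3)=-29/2; μ^(4)=-89/3; μ^(5)=-60

((0, 0, 0, 4); (2, 0, 0, 0); (1, 1, 0, 0); (1, 1, 1, 0); (0, 0, 2, 0))


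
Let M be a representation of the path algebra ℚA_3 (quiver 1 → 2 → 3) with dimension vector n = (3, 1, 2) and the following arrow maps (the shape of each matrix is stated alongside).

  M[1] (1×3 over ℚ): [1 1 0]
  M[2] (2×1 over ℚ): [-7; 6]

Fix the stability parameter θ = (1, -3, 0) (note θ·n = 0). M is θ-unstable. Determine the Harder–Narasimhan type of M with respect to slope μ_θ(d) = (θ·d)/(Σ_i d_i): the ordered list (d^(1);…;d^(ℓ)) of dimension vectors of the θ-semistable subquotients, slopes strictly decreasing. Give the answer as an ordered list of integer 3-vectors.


Barcode: M ≅ I[1,1]^2, I[1,3], I[3,3]. HN layers by μ_θ (3 steps, strictly decreasing):
  μ^(1)=1; μ^(2)=0; μ^(3)=-1

((2, 0, 0); (0, 0, 2); (1, 1, 0))


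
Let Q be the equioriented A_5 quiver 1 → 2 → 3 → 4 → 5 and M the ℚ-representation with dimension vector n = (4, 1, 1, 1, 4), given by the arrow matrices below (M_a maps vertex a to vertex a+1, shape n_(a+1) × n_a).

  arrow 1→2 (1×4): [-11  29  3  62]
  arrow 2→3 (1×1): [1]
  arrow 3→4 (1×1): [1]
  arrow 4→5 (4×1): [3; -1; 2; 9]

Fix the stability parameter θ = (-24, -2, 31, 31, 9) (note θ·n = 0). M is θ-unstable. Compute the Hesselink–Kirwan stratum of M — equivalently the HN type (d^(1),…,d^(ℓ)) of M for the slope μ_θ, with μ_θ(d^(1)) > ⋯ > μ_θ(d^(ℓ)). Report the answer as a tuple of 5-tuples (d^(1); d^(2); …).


Interval decomposition of M: I[1,1]^3, I[1,5], I[5,5]^3.
HN type (ℓ=4): μ^(1)=71/3; μ^(2)=9; μ^(3)=-2; μ^(4)=-24

((0, 0, 1, 1, 1); (0, 0, 0, 0, 3); (0, 1, 0, 0, 0); (4, 0, 0, 0, 0))


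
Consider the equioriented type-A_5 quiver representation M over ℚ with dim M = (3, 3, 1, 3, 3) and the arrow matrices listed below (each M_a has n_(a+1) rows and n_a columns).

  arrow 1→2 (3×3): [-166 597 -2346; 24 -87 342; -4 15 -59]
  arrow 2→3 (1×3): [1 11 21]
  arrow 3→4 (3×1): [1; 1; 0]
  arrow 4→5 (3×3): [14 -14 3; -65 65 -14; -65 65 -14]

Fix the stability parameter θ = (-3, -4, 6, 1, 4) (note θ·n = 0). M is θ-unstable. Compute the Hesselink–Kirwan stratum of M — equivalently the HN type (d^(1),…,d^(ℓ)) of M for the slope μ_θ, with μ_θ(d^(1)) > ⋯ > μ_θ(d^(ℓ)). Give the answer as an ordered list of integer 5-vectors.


Barcode: M ≅ I[1,2]^2, I[1,4], I[4,5]^2, I[5,5]. HN layers by μ_θ (4 steps, strictly decreasing):
  μ^(1)=4; μ^(2)=7/2; μ^(3)=1; μ^(4)=-7/2

((0, 0, 0, 0, 3); (0, 0, 1, 1, 0); (0, 0, 0, 2, 0); (3, 3, 0, 0, 0))


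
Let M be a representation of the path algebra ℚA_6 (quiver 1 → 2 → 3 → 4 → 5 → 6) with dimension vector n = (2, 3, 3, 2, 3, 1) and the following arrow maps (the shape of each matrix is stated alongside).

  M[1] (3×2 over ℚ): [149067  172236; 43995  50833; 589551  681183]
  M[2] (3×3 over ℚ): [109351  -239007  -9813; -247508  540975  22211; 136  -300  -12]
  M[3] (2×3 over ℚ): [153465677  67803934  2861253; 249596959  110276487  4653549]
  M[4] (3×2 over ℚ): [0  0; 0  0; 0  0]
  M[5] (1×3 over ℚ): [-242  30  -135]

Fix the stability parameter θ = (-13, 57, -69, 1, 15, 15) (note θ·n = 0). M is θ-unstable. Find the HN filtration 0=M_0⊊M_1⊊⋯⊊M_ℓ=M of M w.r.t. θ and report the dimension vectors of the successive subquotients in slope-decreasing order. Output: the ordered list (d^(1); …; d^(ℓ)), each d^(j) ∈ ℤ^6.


Interval decomposition of M: I[1,2], I[1,4], I[2,4], I[3,3], I[5,5]^2, I[5,6].
HN type (ℓ=6): μ^(1)=57; μ^(2)=15; μ^(3)=1; μ^(4)=-6; μ^(5)=-13; μ^(6)=-69

((0, 1, 0, 0, 0, 0); (0, 0, 0, 0, 3, 1); (0, 0, 0, 2, 0, 0); (0, 2, 2, 0, 0, 0); (2, 0, 0, 0, 0, 0); (0, 0, 1, 0, 0, 0))


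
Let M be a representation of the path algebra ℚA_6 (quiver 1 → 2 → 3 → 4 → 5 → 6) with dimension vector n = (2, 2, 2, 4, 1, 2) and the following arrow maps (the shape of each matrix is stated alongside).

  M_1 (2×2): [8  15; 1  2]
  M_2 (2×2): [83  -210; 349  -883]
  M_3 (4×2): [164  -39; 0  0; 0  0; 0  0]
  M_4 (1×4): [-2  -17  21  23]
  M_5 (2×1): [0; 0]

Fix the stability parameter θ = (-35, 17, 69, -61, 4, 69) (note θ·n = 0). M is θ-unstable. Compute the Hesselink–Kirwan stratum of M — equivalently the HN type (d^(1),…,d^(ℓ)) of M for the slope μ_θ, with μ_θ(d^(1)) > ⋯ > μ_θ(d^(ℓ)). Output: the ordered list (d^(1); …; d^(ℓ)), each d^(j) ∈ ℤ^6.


Barcode: M ≅ I[1,3], I[1,5], I[4,4]^3, I[6,6]^2. HN layers by μ_θ (5 steps, strictly decreasing):
  μ^(1)=69; μ^(2)=17; μ^(3)=29/4; μ^(4)=-35; μ^(5)=-61

((0, 0, 1, 0, 0, 2); (0, 1, 0, 0, 0, 0); (0, 1, 1, 1, 1, 0); (2, 0, 0, 0, 0, 0); (0, 0, 0, 3, 0, 0))


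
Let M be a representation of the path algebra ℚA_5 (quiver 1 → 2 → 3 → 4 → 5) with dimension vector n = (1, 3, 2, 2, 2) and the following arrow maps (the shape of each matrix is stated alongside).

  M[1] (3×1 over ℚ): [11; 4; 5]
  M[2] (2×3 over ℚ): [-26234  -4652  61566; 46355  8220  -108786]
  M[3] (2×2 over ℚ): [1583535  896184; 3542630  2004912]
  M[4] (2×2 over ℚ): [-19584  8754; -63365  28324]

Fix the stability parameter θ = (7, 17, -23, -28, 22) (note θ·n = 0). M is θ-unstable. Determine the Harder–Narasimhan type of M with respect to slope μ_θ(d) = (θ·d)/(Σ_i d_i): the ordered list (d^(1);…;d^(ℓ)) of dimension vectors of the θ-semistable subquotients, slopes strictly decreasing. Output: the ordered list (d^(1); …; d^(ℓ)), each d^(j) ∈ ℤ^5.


Via rank(M_{q-1}∘⋯∘M_p): M ≅ I[1,3], I[2,2], I[2,5], I[4,5].
μ_θ-semistable layers: μ^(1)=22; μ^(2)=17; μ^(3)=1/3; μ^(4)=-34/3; μ^(5)=-28

((0, 0, 0, 0, 2); (0, 1, 0, 0, 0); (1, 1, 1, 0, 0); (0, 1, 1, 1, 0); (0, 0, 0, 1, 0))


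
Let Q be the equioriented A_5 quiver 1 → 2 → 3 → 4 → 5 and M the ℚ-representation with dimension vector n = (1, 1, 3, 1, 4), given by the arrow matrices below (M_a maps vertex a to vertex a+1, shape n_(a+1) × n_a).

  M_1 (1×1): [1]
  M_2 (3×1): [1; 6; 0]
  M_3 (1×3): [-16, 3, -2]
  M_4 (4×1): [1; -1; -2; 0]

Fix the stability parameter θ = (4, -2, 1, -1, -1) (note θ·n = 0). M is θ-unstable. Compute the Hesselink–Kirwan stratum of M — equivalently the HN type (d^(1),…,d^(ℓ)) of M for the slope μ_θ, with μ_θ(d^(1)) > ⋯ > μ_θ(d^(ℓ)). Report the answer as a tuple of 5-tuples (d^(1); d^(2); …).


Barcode: M ≅ I[1,5], I[3,3]^2, I[5,5]^3. HN layers by μ_θ (3 steps, strictly decreasing):
  μ^(1)=1; μ^(2)=1/5; μ^(3)=-1

((0, 0, 2, 0, 0); (1, 1, 1, 1, 1); (0, 0, 0, 0, 3))


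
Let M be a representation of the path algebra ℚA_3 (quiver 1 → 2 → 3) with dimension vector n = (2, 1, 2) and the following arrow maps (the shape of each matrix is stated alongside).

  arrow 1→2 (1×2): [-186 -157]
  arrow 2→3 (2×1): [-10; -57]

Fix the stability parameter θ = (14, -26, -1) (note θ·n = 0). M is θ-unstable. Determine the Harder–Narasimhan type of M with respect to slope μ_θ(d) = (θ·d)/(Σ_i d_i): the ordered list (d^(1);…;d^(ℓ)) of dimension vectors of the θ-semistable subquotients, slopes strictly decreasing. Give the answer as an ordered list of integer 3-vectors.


Interval decomposition of M: I[1,1], I[1,3], I[3,3].
HN type (ℓ=3): μ^(1)=14; μ^(2)=-1; μ^(3)=-6

((1, 0, 0); (0, 0, 2); (1, 1, 0))


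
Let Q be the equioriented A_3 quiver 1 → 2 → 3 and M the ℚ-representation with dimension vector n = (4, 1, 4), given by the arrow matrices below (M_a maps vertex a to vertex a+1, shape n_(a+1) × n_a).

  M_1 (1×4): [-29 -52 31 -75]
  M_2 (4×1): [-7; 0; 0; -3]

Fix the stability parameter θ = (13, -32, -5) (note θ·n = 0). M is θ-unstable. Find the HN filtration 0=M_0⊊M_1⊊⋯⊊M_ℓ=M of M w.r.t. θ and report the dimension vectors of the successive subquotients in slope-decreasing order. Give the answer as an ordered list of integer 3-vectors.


Interval decomposition of M: I[1,1]^3, I[1,3], I[3,3]^3.
HN type (ℓ=3): μ^(1)=13; μ^(2)=-5; μ^(3)=-19/2

((3, 0, 0); (0, 0, 4); (1, 1, 0))


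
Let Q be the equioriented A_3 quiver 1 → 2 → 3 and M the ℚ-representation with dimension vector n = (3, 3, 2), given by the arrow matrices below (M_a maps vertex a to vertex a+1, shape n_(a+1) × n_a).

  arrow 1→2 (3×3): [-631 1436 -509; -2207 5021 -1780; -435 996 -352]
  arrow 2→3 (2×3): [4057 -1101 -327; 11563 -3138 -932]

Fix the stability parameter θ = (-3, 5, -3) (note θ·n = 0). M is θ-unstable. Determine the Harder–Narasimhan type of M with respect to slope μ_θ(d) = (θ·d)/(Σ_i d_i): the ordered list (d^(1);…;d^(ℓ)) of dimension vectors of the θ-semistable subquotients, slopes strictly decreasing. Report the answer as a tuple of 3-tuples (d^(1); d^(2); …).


Interval decomposition of M: I[1,2], I[1,3]^2.
HN type (ℓ=3): μ^(1)=5; μ^(2)=1; μ^(3)=-3

((0, 1, 0); (0, 2, 2); (3, 0, 0))


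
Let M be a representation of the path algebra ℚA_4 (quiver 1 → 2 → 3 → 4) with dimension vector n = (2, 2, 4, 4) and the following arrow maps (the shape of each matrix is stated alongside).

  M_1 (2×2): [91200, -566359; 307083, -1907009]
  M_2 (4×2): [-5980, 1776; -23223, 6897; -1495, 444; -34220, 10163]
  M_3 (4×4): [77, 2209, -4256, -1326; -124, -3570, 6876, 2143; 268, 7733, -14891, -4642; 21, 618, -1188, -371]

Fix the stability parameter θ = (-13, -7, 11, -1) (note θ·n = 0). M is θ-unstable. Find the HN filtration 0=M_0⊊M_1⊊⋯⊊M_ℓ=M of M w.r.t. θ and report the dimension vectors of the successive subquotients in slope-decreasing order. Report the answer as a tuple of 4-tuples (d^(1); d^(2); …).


Interval decomposition of M: I[1,4]^2, I[3,4]^2.
HN type (ℓ=3): μ^(1)=5; μ^(2)=-7; μ^(3)=-13

((0, 0, 4, 4); (0, 2, 0, 0); (2, 0, 0, 0))


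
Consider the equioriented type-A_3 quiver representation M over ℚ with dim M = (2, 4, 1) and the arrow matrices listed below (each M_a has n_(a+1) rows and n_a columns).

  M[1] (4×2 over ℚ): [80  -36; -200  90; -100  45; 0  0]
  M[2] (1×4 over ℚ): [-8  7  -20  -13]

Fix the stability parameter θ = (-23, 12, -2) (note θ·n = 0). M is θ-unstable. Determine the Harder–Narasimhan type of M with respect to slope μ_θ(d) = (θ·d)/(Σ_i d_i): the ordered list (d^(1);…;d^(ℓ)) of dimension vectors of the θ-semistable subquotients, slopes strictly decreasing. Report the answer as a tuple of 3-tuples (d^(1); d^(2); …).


Interval decomposition of M: I[1,1], I[1,3], I[2,2]^3.
HN type (ℓ=3): μ^(1)=12; μ^(2)=5; μ^(3)=-23

((0, 3, 0); (0, 1, 1); (2, 0, 0))


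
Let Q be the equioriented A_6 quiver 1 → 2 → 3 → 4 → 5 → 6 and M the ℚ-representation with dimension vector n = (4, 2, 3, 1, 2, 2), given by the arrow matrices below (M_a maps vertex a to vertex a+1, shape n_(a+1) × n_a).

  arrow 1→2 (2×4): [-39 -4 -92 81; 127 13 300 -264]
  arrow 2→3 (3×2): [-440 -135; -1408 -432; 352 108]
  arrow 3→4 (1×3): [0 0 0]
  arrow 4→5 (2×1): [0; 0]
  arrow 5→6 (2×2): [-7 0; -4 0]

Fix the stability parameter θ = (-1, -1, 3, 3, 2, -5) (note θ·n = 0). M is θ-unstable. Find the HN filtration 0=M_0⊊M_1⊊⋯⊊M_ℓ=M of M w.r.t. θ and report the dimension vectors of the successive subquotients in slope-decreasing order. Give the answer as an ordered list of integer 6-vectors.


Interval decomposition of M: I[1,1]^2, I[1,2], I[1,3], I[3,3]^2, I[4,4], I[5,5], I[5,6], I[6,6].
HN type (ℓ=5): μ^(1)=3; μ^(2)=2; μ^(3)=-1; μ^(4)=-3/2; μ^(5)=-5

((0, 0, 3, 1, 0, 0); (0, 0, 0, 0, 1, 0); (4, 2, 0, 0, 0, 0); (0, 0, 0, 0, 1, 1); (0, 0, 0, 0, 0, 1))


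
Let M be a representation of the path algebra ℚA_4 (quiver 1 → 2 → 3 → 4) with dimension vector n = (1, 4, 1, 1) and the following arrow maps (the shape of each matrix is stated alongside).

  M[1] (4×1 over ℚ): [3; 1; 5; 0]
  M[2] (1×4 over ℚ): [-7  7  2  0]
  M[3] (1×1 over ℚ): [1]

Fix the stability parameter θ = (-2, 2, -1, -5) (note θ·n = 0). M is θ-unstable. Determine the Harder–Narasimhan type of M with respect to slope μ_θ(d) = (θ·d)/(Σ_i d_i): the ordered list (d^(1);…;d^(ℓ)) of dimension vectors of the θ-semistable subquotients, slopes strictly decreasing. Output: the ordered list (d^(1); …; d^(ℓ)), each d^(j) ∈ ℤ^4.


Barcode: M ≅ I[1,4], I[2,2]^3. HN layers by μ_θ (3 steps, strictly decreasing):
  μ^(1)=2; μ^(2)=-4/3; μ^(3)=-2

((0, 3, 0, 0); (0, 1, 1, 1); (1, 0, 0, 0))


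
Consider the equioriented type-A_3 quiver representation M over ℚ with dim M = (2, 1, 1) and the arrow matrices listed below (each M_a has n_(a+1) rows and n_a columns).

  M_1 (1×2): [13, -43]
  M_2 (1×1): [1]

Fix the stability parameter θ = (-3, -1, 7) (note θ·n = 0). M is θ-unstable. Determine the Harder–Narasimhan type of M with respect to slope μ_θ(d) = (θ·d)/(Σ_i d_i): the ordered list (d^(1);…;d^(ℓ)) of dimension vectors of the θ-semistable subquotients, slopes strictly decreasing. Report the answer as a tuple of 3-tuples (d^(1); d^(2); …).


Barcode: M ≅ I[1,1], I[1,3]. HN layers by μ_θ (3 steps, strictly decreasing):
  μ^(1)=7; μ^(2)=-1; μ^(3)=-3

((0, 0, 1); (0, 1, 0); (2, 0, 0))


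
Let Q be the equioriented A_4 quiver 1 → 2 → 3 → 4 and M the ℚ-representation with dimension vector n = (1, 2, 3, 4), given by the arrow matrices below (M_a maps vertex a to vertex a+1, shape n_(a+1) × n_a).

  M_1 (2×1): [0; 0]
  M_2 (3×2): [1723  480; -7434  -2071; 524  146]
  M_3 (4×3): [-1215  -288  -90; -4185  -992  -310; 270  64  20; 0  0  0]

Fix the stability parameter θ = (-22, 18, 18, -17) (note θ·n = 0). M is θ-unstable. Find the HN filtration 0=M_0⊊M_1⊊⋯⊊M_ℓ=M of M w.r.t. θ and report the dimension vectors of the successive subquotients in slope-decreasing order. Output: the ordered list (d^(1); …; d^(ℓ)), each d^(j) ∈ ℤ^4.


Barcode: M ≅ I[1,1], I[2,3], I[2,4], I[3,3], I[4,4]^3. HN layers by μ_θ (4 steps, strictly decreasing):
  μ^(1)=18; μ^(2)=19/3; μ^(3)=-17; μ^(4)=-22

((0, 1, 2, 0); (0, 1, 1, 1); (0, 0, 0, 3); (1, 0, 0, 0))


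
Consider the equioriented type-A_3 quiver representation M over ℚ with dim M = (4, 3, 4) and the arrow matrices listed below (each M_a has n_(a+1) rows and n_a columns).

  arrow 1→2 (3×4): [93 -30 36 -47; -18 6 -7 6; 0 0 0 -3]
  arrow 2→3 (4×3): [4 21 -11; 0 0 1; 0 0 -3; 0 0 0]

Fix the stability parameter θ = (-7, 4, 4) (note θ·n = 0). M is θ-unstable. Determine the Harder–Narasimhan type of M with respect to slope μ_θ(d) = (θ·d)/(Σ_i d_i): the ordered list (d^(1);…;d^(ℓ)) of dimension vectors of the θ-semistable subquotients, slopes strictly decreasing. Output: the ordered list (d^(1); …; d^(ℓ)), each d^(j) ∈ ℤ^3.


Barcode: M ≅ I[1,1], I[1,2], I[1,3]^2, I[3,3]^2. HN layers by μ_θ (2 steps, strictly decreasing):
  μ^(1)=4; μ^(2)=-7

((0, 3, 4); (4, 0, 0))


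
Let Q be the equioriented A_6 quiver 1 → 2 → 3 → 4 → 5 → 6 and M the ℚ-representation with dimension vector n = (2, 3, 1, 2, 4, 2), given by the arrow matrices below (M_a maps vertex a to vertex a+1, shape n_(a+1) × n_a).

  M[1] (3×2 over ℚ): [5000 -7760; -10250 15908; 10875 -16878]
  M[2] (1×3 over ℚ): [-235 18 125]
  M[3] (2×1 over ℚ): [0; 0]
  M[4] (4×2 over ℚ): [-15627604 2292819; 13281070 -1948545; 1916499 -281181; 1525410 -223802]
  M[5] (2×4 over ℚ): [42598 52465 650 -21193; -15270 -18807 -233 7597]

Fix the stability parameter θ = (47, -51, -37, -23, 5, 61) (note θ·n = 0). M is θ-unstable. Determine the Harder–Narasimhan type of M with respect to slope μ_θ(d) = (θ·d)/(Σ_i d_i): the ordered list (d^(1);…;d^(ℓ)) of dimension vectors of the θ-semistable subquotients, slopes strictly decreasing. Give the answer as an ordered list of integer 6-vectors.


Via rank(M_{q-1}∘⋯∘M_p): M ≅ I[1,1], I[1,3], I[2,2]^2, I[4,6]^2, I[5,5]^2.
μ_θ-semistable layers: μ^(1)=61; μ^(2)=47; μ^(3)=5; μ^(4)=-41/3; μ^(5)=-23; μ^(6)=-51

((0, 0, 0, 0, 0, 2); (1, 0, 0, 0, 0, 0); (0, 0, 0, 0, 4, 0); (1, 1, 1, 0, 0, 0); (0, 0, 0, 2, 0, 0); (0, 2, 0, 0, 0, 0))


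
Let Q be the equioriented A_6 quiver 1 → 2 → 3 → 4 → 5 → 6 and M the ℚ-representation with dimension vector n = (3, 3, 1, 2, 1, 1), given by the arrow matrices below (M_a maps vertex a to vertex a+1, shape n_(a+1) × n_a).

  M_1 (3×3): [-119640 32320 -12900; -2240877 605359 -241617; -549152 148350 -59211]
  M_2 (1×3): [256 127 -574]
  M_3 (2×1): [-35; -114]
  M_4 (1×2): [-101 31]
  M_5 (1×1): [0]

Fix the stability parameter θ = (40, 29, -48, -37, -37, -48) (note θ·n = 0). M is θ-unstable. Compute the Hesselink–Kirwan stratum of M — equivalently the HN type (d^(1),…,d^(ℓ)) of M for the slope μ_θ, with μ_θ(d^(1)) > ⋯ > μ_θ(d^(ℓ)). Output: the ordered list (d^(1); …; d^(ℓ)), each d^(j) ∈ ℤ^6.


Interval decomposition of M: I[1,1], I[1,2], I[1,5], I[2,2], I[4,4], I[6,6].
HN type (ℓ=6): μ^(1)=40; μ^(2)=69/2; μ^(3)=29; μ^(4)=-53/5; μ^(5)=-37; μ^(6)=-48

((1, 0, 0, 0, 0, 0); (1, 1, 0, 0, 0, 0); (0, 1, 0, 0, 0, 0); (1, 1, 1, 1, 1, 0); (0, 0, 0, 1, 0, 0); (0, 0, 0, 0, 0, 1))
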